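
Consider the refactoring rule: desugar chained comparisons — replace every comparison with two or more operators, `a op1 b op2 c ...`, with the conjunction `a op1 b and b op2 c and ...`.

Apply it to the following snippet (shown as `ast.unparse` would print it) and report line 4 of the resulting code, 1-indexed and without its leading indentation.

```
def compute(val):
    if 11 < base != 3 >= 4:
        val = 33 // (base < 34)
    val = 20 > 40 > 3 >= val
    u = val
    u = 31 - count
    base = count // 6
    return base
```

val = 20 > 40 and 40 > 3 and (3 >= val)

Transformed code:
def compute(val):
    if 11 < base and base != 3 and (3 >= 4):
        val = 33 // (base < 34)
    val = 20 > 40 and 40 > 3 and (3 >= val)
    u = val
    u = 31 - count
    base = count // 6
    return base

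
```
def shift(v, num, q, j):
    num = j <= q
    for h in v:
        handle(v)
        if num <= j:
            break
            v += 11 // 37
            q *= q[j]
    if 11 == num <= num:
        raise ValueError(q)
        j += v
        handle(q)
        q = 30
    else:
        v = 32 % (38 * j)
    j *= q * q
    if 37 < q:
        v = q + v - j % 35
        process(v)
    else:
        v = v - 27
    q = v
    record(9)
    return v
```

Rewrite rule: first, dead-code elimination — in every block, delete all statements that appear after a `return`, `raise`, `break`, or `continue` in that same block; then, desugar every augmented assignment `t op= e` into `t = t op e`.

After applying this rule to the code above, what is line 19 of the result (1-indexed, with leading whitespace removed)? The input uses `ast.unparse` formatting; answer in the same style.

Transformed code:
def shift(v, num, q, j):
    num = j <= q
    for h in v:
        handle(v)
        if num <= j:
            break
    if 11 == num <= num:
        raise ValueError(q)
    else:
        v = 32 % (38 * j)
    j = j * (q * q)
    if 37 < q:
        v = q + v - j % 35
        process(v)
    else:
        v = v - 27
    q = v
    record(9)
    return v

return v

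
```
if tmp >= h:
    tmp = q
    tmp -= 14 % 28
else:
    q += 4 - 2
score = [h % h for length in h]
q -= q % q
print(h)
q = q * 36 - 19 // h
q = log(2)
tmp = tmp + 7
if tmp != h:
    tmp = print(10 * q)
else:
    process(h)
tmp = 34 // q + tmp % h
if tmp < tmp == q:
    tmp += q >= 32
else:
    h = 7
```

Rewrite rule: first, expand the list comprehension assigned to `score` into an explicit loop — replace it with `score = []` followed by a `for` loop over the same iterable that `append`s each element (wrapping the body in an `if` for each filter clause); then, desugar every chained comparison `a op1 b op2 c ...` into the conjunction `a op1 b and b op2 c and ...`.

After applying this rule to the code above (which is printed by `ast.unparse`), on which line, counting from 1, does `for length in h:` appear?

7

Transformed code:
if tmp >= h:
    tmp = q
    tmp -= 14 % 28
else:
    q += 4 - 2
score = []
for length in h:
    score.append(h % h)
q -= q % q
print(h)
q = q * 36 - 19 // h
q = log(2)
tmp = tmp + 7
if tmp != h:
    tmp = print(10 * q)
else:
    process(h)
tmp = 34 // q + tmp % h
if tmp < tmp and tmp == q:
    tmp += q >= 32
else:
    h = 7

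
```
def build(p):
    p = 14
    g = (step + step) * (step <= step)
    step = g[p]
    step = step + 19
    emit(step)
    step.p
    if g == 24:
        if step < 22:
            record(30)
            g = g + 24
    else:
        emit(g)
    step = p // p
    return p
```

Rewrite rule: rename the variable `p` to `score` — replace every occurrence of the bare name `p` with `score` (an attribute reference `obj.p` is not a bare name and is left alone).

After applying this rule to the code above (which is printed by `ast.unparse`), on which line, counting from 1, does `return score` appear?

Transformed code:
def build(score):
    score = 14
    g = (step + step) * (step <= step)
    step = g[score]
    step = step + 19
    emit(step)
    step.p
    if g == 24:
        if step < 22:
            record(30)
            g = g + 24
    else:
        emit(g)
    step = score // score
    return score

15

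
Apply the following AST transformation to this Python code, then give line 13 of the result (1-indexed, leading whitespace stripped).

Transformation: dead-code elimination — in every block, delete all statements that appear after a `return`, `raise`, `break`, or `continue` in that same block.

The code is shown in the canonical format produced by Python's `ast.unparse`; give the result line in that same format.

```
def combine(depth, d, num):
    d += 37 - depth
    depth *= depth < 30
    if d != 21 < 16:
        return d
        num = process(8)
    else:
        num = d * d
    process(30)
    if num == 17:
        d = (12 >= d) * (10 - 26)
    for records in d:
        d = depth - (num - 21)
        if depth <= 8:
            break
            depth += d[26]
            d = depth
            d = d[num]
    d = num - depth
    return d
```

Transformed code:
def combine(depth, d, num):
    d += 37 - depth
    depth *= depth < 30
    if d != 21 < 16:
        return d
    else:
        num = d * d
    process(30)
    if num == 17:
        d = (12 >= d) * (10 - 26)
    for records in d:
        d = depth - (num - 21)
        if depth <= 8:
            break
    d = num - depth
    return d

if depth <= 8:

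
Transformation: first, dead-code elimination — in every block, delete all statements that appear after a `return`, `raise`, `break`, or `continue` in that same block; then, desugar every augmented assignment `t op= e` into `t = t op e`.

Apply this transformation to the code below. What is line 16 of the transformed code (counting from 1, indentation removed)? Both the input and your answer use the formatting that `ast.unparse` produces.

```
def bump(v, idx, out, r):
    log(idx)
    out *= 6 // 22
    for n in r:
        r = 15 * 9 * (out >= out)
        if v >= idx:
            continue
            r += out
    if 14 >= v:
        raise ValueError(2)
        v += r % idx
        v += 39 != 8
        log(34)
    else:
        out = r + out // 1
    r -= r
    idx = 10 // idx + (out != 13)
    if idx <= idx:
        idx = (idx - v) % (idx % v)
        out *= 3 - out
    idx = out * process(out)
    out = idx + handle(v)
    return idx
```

Transformed code:
def bump(v, idx, out, r):
    log(idx)
    out = out * (6 // 22)
    for n in r:
        r = 15 * 9 * (out >= out)
        if v >= idx:
            continue
    if 14 >= v:
        raise ValueError(2)
    else:
        out = r + out // 1
    r = r - r
    idx = 10 // idx + (out != 13)
    if idx <= idx:
        idx = (idx - v) % (idx % v)
        out = out * (3 - out)
    idx = out * process(out)
    out = idx + handle(v)
    return idx

out = out * (3 - out)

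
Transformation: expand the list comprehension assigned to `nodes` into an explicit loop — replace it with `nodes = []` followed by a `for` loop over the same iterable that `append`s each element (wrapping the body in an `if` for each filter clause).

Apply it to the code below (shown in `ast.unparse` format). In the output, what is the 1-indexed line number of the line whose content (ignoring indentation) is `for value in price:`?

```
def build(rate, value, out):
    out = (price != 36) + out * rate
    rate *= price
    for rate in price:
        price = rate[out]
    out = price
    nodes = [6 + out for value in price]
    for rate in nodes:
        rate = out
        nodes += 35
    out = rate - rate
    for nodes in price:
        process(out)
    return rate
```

Transformed code:
def build(rate, value, out):
    out = (price != 36) + out * rate
    rate *= price
    for rate in price:
        price = rate[out]
    out = price
    nodes = []
    for value in price:
        nodes.append(6 + out)
    for rate in nodes:
        rate = out
        nodes += 35
    out = rate - rate
    for nodes in price:
        process(out)
    return rate

8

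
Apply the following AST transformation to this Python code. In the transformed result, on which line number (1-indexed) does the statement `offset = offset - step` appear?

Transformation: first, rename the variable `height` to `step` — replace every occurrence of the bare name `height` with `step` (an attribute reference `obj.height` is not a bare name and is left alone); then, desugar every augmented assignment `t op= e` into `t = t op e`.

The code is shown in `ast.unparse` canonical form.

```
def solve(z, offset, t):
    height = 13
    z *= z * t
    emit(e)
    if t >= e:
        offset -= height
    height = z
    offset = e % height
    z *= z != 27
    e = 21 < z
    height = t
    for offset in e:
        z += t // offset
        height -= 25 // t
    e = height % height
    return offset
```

Transformed code:
def solve(z, offset, t):
    step = 13
    z = z * (z * t)
    emit(e)
    if t >= e:
        offset = offset - step
    step = z
    offset = e % step
    z = z * (z != 27)
    e = 21 < z
    step = t
    for offset in e:
        z = z + t // offset
        step = step - 25 // t
    e = step % step
    return offset

6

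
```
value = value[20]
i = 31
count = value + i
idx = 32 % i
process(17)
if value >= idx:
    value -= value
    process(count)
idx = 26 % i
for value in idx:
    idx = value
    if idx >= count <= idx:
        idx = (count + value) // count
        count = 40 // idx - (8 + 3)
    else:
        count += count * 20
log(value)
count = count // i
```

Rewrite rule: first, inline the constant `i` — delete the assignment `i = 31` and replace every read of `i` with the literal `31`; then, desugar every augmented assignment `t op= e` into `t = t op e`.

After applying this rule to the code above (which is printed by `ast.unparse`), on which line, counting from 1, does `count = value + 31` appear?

2

Transformed code:
value = value[20]
count = value + 31
idx = 32 % 31
process(17)
if value >= idx:
    value = value - value
    process(count)
idx = 26 % 31
for value in idx:
    idx = value
    if idx >= count <= idx:
        idx = (count + value) // count
        count = 40 // idx - (8 + 3)
    else:
        count = count + count * 20
log(value)
count = count // 31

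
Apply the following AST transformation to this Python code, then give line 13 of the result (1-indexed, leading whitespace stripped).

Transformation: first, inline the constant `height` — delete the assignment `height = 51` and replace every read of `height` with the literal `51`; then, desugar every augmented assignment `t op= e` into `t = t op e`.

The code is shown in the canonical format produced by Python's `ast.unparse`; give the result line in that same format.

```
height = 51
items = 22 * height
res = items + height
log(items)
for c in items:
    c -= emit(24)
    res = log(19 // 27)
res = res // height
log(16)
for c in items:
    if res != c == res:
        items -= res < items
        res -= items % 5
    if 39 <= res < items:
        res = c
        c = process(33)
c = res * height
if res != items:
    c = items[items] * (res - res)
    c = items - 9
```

if 39 <= res < items:

Transformed code:
items = 22 * 51
res = items + 51
log(items)
for c in items:
    c = c - emit(24)
    res = log(19 // 27)
res = res // 51
log(16)
for c in items:
    if res != c == res:
        items = items - (res < items)
        res = res - items % 5
    if 39 <= res < items:
        res = c
        c = process(33)
c = res * 51
if res != items:
    c = items[items] * (res - res)
    c = items - 9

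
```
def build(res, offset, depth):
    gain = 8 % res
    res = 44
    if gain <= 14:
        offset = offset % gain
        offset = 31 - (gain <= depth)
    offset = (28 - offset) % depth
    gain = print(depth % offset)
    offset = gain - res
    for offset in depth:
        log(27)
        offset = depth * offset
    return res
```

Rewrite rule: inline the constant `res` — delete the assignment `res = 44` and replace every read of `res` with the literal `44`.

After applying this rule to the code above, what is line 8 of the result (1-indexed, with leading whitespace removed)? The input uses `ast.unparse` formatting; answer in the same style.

Transformed code:
def build(res, offset, depth):
    gain = 8 % 44
    if gain <= 14:
        offset = offset % gain
        offset = 31 - (gain <= depth)
    offset = (28 - offset) % depth
    gain = print(depth % offset)
    offset = gain - 44
    for offset in depth:
        log(27)
        offset = depth * offset
    return 44

offset = gain - 44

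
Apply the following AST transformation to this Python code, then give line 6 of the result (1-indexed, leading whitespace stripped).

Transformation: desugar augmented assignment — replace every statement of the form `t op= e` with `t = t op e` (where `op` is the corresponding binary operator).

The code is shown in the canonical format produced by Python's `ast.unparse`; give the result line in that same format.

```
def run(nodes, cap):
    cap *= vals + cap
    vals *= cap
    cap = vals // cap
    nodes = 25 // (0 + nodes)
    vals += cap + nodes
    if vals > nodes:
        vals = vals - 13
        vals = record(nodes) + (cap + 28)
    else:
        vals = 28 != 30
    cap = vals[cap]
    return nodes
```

Transformed code:
def run(nodes, cap):
    cap = cap * (vals + cap)
    vals = vals * cap
    cap = vals // cap
    nodes = 25 // (0 + nodes)
    vals = vals + (cap + nodes)
    if vals > nodes:
        vals = vals - 13
        vals = record(nodes) + (cap + 28)
    else:
        vals = 28 != 30
    cap = vals[cap]
    return nodes

vals = vals + (cap + nodes)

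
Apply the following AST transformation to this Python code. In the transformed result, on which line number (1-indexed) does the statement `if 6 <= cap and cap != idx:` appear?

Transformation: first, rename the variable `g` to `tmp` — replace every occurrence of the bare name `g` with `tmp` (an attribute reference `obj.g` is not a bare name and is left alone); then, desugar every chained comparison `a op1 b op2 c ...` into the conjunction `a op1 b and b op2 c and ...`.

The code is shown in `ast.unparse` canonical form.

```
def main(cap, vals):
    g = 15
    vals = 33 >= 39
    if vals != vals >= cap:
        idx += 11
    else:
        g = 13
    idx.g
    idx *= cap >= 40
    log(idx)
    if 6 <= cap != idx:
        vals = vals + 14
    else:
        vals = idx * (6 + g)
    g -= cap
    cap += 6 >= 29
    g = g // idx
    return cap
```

11

Transformed code:
def main(cap, vals):
    tmp = 15
    vals = 33 >= 39
    if vals != vals and vals >= cap:
        idx += 11
    else:
        tmp = 13
    idx.g
    idx *= cap >= 40
    log(idx)
    if 6 <= cap and cap != idx:
        vals = vals + 14
    else:
        vals = idx * (6 + tmp)
    tmp -= cap
    cap += 6 >= 29
    tmp = tmp // idx
    return cap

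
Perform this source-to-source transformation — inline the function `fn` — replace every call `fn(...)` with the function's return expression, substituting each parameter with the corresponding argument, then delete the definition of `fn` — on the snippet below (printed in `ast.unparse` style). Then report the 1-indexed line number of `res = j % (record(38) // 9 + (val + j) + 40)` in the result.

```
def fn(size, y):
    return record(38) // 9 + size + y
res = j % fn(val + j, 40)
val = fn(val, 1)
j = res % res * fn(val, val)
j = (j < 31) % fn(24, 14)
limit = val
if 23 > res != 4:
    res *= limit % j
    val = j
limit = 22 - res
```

Transformed code:
res = j % (record(38) // 9 + (val + j) + 40)
val = record(38) // 9 + val + 1
j = res % res * (record(38) // 9 + val + val)
j = (j < 31) % (record(38) // 9 + 24 + 14)
limit = val
if 23 > res != 4:
    res *= limit % j
    val = j
limit = 22 - res

1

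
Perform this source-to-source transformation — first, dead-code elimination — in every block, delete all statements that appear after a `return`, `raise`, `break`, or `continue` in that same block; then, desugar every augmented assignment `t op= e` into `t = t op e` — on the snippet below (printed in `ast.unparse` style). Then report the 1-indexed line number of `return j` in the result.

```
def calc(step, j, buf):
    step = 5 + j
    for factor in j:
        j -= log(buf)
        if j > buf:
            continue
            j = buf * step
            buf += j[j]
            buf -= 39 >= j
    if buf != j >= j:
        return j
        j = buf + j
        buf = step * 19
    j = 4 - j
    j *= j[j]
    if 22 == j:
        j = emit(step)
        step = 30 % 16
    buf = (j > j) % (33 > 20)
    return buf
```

8

Transformed code:
def calc(step, j, buf):
    step = 5 + j
    for factor in j:
        j = j - log(buf)
        if j > buf:
            continue
    if buf != j >= j:
        return j
    j = 4 - j
    j = j * j[j]
    if 22 == j:
        j = emit(step)
        step = 30 % 16
    buf = (j > j) % (33 > 20)
    return buf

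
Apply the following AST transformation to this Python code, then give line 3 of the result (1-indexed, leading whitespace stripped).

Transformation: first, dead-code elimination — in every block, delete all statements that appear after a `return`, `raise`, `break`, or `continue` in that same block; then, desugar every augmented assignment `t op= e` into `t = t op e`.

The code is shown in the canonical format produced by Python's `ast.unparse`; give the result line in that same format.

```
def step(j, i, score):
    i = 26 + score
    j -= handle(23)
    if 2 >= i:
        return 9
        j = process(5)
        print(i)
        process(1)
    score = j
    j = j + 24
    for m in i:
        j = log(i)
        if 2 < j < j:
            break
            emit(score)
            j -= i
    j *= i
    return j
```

j = j - handle(23)

Transformed code:
def step(j, i, score):
    i = 26 + score
    j = j - handle(23)
    if 2 >= i:
        return 9
    score = j
    j = j + 24
    for m in i:
        j = log(i)
        if 2 < j < j:
            break
    j = j * i
    return j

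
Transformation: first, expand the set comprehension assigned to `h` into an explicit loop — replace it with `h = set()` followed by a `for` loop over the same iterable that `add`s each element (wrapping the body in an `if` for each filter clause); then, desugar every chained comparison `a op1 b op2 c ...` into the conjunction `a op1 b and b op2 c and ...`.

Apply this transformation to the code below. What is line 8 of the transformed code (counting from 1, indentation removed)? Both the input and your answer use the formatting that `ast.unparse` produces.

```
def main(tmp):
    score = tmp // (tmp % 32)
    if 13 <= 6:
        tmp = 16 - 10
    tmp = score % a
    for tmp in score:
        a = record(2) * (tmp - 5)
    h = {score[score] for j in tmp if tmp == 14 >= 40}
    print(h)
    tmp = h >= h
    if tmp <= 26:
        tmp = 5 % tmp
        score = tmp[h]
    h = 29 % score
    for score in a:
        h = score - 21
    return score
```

h = set()

Transformed code:
def main(tmp):
    score = tmp // (tmp % 32)
    if 13 <= 6:
        tmp = 16 - 10
    tmp = score % a
    for tmp in score:
        a = record(2) * (tmp - 5)
    h = set()
    for j in tmp:
        if tmp == 14 and 14 >= 40:
            h.add(score[score])
    print(h)
    tmp = h >= h
    if tmp <= 26:
        tmp = 5 % tmp
        score = tmp[h]
    h = 29 % score
    for score in a:
        h = score - 21
    return score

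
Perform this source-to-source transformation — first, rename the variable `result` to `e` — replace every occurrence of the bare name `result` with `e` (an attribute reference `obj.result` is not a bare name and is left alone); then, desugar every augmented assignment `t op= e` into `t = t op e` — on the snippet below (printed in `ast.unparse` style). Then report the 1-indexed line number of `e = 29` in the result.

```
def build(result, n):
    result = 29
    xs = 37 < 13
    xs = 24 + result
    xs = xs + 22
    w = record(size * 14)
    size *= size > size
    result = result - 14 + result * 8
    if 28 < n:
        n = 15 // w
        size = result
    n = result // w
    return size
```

Transformed code:
def build(e, n):
    e = 29
    xs = 37 < 13
    xs = 24 + e
    xs = xs + 22
    w = record(size * 14)
    size = size * (size > size)
    e = e - 14 + e * 8
    if 28 < n:
        n = 15 // w
        size = e
    n = e // w
    return size

2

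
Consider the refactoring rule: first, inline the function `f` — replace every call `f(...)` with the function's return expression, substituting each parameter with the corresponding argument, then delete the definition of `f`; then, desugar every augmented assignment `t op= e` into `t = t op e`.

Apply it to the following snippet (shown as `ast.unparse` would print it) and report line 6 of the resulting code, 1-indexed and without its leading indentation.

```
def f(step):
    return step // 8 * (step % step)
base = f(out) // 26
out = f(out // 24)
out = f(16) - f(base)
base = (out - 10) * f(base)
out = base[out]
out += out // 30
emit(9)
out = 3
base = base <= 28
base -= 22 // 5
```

Transformed code:
base = out // 8 * (out % out) // 26
out = out // 24 // 8 * (out // 24 % (out // 24))
out = 16 // 8 * (16 % 16) - base // 8 * (base % base)
base = (out - 10) * (base // 8 * (base % base))
out = base[out]
out = out + out // 30
emit(9)
out = 3
base = base <= 28
base = base - 22 // 5

out = out + out // 30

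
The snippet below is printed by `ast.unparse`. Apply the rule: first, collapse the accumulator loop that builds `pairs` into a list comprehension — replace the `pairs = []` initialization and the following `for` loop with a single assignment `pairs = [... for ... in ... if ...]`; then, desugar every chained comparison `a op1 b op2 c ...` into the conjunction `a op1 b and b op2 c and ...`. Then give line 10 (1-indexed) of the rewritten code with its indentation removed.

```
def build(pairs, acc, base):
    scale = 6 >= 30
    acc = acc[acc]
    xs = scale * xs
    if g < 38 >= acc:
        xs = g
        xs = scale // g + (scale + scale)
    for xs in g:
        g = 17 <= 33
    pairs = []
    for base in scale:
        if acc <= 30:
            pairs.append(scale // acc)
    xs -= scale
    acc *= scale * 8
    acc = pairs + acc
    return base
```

Transformed code:
def build(pairs, acc, base):
    scale = 6 >= 30
    acc = acc[acc]
    xs = scale * xs
    if g < 38 and 38 >= acc:
        xs = g
        xs = scale // g + (scale + scale)
    for xs in g:
        g = 17 <= 33
    pairs = [scale // acc for base in scale if acc <= 30]
    xs -= scale
    acc *= scale * 8
    acc = pairs + acc
    return base

pairs = [scale // acc for base in scale if acc <= 30]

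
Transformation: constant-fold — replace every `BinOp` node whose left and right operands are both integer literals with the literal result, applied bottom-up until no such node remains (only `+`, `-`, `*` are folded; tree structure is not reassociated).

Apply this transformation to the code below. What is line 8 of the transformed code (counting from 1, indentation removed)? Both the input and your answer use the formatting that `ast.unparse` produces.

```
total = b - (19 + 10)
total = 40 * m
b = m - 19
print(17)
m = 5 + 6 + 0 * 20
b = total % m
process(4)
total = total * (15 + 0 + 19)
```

Transformed code:
total = b - 29
total = 40 * m
b = m - 19
print(17)
m = 11
b = total % m
process(4)
total = total * 34

total = total * 34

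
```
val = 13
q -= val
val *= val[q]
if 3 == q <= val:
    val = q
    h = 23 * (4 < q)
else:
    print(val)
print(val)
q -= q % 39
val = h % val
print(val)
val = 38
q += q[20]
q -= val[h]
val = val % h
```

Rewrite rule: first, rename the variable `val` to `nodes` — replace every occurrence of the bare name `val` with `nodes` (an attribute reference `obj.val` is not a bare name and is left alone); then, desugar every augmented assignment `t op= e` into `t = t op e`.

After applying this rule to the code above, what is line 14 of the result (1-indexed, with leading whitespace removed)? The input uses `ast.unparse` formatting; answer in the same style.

Transformed code:
nodes = 13
q = q - nodes
nodes = nodes * nodes[q]
if 3 == q <= nodes:
    nodes = q
    h = 23 * (4 < q)
else:
    print(nodes)
print(nodes)
q = q - q % 39
nodes = h % nodes
print(nodes)
nodes = 38
q = q + q[20]
q = q - nodes[h]
nodes = nodes % h

q = q + q[20]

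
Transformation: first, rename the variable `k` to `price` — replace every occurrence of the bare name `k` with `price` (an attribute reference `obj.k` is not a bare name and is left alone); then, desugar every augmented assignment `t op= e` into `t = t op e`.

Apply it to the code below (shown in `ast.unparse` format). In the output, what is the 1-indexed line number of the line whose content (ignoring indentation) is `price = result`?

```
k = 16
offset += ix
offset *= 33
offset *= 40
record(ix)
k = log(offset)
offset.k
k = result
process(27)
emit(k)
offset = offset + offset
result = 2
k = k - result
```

Transformed code:
price = 16
offset = offset + ix
offset = offset * 33
offset = offset * 40
record(ix)
price = log(offset)
offset.k
price = result
process(27)
emit(price)
offset = offset + offset
result = 2
price = price - result

8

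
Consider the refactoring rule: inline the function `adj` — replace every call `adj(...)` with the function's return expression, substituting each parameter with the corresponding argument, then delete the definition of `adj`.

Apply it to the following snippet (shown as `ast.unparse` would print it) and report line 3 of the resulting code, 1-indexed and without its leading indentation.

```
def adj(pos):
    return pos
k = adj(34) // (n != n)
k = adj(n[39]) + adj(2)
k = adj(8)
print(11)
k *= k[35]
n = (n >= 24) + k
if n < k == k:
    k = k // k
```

Transformed code:
k = 34 // (n != n)
k = n[39] + 2
k = 8
print(11)
k *= k[35]
n = (n >= 24) + k
if n < k == k:
    k = k // k

k = 8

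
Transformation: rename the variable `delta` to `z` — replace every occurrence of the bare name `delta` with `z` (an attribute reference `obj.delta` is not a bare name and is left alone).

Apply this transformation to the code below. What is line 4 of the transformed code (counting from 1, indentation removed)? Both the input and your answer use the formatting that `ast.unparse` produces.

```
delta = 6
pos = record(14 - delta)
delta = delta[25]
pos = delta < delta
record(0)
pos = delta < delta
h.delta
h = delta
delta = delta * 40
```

Transformed code:
z = 6
pos = record(14 - z)
z = z[25]
pos = z < z
record(0)
pos = z < z
h.delta
h = z
z = z * 40

pos = z < z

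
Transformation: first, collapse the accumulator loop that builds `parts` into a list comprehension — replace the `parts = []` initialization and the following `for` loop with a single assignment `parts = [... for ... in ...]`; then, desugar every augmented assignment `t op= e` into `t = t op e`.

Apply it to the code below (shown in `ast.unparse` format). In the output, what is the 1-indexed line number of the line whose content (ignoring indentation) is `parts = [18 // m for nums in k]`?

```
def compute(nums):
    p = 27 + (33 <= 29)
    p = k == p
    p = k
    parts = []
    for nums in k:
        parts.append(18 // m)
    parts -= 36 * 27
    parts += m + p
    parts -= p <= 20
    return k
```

5

Transformed code:
def compute(nums):
    p = 27 + (33 <= 29)
    p = k == p
    p = k
    parts = [18 // m for nums in k]
    parts = parts - 36 * 27
    parts = parts + (m + p)
    parts = parts - (p <= 20)
    return k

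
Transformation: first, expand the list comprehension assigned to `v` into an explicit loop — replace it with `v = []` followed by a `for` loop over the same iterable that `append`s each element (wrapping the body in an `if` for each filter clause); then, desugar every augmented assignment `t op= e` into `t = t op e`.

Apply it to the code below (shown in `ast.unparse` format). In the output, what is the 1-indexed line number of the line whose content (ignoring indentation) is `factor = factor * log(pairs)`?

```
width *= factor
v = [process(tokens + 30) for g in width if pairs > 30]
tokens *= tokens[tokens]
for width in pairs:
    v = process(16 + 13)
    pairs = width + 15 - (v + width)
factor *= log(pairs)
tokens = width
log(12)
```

Transformed code:
width = width * factor
v = []
for g in width:
    if pairs > 30:
        v.append(process(tokens + 30))
tokens = tokens * tokens[tokens]
for width in pairs:
    v = process(16 + 13)
    pairs = width + 15 - (v + width)
factor = factor * log(pairs)
tokens = width
log(12)

10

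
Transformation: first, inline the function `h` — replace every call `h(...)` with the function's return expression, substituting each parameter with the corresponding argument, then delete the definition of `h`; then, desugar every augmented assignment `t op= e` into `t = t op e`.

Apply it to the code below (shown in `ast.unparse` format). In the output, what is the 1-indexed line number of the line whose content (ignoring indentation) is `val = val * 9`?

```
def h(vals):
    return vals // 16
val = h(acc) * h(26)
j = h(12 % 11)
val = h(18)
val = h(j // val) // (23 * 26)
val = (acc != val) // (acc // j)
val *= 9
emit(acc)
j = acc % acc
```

6

Transformed code:
val = acc // 16 * (26 // 16)
j = 12 % 11 // 16
val = 18 // 16
val = j // val // 16 // (23 * 26)
val = (acc != val) // (acc // j)
val = val * 9
emit(acc)
j = acc % acc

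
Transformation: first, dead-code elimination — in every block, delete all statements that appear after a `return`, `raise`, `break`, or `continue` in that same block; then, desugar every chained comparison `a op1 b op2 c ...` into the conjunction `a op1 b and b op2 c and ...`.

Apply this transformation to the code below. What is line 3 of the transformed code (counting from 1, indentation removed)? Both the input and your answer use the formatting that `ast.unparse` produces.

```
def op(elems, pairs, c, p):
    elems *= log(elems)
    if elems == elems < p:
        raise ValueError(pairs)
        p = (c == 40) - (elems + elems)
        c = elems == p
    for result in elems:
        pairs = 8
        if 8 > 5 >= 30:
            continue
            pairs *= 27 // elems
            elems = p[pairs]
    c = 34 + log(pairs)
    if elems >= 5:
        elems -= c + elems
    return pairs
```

Transformed code:
def op(elems, pairs, c, p):
    elems *= log(elems)
    if elems == elems and elems < p:
        raise ValueError(pairs)
    for result in elems:
        pairs = 8
        if 8 > 5 and 5 >= 30:
            continue
    c = 34 + log(pairs)
    if elems >= 5:
        elems -= c + elems
    return pairs

if elems == elems and elems < p:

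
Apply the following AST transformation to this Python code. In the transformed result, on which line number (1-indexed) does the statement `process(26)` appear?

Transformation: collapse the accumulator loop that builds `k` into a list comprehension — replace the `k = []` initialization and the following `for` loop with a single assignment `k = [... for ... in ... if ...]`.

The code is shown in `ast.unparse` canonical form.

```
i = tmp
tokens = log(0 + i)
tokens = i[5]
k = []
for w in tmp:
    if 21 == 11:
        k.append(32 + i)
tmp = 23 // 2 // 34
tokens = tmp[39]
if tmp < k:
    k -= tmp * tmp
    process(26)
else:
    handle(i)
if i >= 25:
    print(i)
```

Transformed code:
i = tmp
tokens = log(0 + i)
tokens = i[5]
k = [32 + i for w in tmp if 21 == 11]
tmp = 23 // 2 // 34
tokens = tmp[39]
if tmp < k:
    k -= tmp * tmp
    process(26)
else:
    handle(i)
if i >= 25:
    print(i)

9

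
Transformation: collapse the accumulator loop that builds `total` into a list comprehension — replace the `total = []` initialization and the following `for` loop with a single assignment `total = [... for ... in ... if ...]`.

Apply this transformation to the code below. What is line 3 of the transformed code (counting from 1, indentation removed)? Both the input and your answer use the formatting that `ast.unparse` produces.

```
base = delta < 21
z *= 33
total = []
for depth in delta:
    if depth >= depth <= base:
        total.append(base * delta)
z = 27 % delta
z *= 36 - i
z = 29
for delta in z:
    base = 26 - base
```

Transformed code:
base = delta < 21
z *= 33
total = [base * delta for depth in delta if depth >= depth <= base]
z = 27 % delta
z *= 36 - i
z = 29
for delta in z:
    base = 26 - base

total = [base * delta for depth in delta if depth >= depth <= base]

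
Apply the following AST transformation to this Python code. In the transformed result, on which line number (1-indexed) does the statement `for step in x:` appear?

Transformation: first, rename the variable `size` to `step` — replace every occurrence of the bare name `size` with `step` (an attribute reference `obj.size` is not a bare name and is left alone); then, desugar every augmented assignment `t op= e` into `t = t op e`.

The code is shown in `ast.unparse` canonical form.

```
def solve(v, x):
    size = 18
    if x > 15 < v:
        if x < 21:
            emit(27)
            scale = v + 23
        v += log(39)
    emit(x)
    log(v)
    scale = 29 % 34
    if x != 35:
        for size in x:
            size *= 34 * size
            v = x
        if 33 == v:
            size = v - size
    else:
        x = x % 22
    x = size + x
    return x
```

Transformed code:
def solve(v, x):
    step = 18
    if x > 15 < v:
        if x < 21:
            emit(27)
            scale = v + 23
        v = v + log(39)
    emit(x)
    log(v)
    scale = 29 % 34
    if x != 35:
        for step in x:
            step = step * (34 * step)
            v = x
        if 33 == v:
            step = v - step
    else:
        x = x % 22
    x = step + x
    return x

12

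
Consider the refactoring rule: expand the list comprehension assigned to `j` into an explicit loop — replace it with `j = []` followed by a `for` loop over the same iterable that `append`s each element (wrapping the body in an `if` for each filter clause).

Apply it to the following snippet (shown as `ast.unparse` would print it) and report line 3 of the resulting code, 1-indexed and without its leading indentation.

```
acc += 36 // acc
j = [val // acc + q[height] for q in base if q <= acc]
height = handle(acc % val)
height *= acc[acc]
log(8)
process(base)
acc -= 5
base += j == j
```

Transformed code:
acc += 36 // acc
j = []
for q in base:
    if q <= acc:
        j.append(val // acc + q[height])
height = handle(acc % val)
height *= acc[acc]
log(8)
process(base)
acc -= 5
base += j == j

for q in base:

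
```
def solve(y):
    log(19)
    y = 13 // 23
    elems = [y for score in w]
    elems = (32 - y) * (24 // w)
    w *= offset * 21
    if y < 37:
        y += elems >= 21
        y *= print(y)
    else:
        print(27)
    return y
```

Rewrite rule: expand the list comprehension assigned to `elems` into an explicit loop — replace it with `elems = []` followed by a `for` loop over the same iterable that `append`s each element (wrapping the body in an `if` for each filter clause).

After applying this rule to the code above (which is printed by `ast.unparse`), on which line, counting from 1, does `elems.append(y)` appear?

Transformed code:
def solve(y):
    log(19)
    y = 13 // 23
    elems = []
    for score in w:
        elems.append(y)
    elems = (32 - y) * (24 // w)
    w *= offset * 21
    if y < 37:
        y += elems >= 21
        y *= print(y)
    else:
        print(27)
    return y

6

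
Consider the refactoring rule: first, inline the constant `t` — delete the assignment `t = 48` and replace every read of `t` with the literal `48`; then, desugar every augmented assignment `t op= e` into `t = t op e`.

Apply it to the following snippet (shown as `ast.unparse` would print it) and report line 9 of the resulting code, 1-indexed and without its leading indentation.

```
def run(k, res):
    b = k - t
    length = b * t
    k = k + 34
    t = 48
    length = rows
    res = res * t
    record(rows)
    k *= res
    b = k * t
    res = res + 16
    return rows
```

Transformed code:
def run(k, res):
    b = k - 48
    length = b * 48
    k = k + 34
    length = rows
    res = res * 48
    record(rows)
    k = k * res
    b = k * 48
    res = res + 16
    return rows

b = k * 48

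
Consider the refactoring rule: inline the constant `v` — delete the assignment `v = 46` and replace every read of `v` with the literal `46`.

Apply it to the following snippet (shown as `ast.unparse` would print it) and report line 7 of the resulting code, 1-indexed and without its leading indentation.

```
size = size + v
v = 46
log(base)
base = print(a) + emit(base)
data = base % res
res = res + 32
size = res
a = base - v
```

Transformed code:
size = size + 46
log(base)
base = print(a) + emit(base)
data = base % res
res = res + 32
size = res
a = base - 46

a = base - 46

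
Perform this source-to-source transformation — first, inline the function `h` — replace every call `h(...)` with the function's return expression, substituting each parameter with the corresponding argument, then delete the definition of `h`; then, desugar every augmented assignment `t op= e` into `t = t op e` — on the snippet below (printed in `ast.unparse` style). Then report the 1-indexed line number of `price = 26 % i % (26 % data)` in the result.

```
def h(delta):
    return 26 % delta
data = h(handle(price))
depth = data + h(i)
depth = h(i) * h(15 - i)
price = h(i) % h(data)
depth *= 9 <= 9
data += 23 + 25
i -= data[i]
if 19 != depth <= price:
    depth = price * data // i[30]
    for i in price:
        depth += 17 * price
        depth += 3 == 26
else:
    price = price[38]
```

Transformed code:
data = 26 % handle(price)
depth = data + 26 % i
depth = 26 % i * (26 % (15 - i))
price = 26 % i % (26 % data)
depth = depth * (9 <= 9)
data = data + (23 + 25)
i = i - data[i]
if 19 != depth <= price:
    depth = price * data // i[30]
    for i in price:
        depth = depth + 17 * price
        depth = depth + (3 == 26)
else:
    price = price[38]

4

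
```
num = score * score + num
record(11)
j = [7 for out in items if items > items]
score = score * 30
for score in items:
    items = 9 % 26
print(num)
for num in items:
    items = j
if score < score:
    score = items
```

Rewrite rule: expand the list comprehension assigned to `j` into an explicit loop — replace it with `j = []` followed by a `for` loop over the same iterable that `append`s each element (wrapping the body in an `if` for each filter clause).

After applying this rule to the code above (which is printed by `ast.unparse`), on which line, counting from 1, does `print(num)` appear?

10

Transformed code:
num = score * score + num
record(11)
j = []
for out in items:
    if items > items:
        j.append(7)
score = score * 30
for score in items:
    items = 9 % 26
print(num)
for num in items:
    items = j
if score < score:
    score = items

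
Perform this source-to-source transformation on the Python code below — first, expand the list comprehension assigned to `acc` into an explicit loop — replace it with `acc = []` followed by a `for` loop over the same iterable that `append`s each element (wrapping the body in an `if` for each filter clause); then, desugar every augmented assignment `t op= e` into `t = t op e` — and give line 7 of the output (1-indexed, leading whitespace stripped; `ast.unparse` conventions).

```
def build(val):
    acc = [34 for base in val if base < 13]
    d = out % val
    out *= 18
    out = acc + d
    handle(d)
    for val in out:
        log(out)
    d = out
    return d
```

out = out * 18

Transformed code:
def build(val):
    acc = []
    for base in val:
        if base < 13:
            acc.append(34)
    d = out % val
    out = out * 18
    out = acc + d
    handle(d)
    for val in out:
        log(out)
    d = out
    return d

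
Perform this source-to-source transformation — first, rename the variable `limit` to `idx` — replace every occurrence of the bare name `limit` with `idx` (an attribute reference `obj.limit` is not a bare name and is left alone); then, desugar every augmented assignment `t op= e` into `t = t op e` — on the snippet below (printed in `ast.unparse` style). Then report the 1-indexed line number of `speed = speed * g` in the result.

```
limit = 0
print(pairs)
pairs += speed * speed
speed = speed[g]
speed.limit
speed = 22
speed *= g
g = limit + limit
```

Transformed code:
idx = 0
print(pairs)
pairs = pairs + speed * speed
speed = speed[g]
speed.limit
speed = 22
speed = speed * g
g = idx + idx

7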